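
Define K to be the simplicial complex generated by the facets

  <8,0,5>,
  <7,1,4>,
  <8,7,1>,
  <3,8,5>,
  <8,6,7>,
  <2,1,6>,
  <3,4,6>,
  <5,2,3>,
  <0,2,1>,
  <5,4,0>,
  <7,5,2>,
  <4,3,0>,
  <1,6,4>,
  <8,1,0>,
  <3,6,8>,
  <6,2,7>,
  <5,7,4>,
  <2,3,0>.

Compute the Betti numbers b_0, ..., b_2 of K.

b_0 = 1, b_1 = 1, b_2 = 0.

We work with the vertex ordering 0 < 1 < 2 < 3 < 4 < 5 < 6 < 7 < 8. The simplices of K, each written with vertices in increasing order, are:

  0-simplices (9): [0], [1], [2], [3], [4], [5], [6], [7], [8]
  1-simplices (27): (27 of them)
  2-simplices (18): [0,1,2], [0,1,8], [0,2,3], [0,3,4], [0,4,5], [0,5,8], [1,2,6], [1,4,6], [1,4,7], [1,7,8], [2,3,5], [2,5,7], [2,6,7], [3,4,6], [3,5,8], [3,6,8], [4,5,7], [6,7,8]

Hence C_0 ≅ Z^9, C_1 ≅ Z^27, C_2 ≅ Z^18.

The boundary map ∂_1: C_1 → C_0 maps an edge to its endpoints' difference, ∂[p,q] = q − p.
The 9×27 boundary matrix has rank 8 and Smith normal form diag(1,1,1,1,1,1,1,1).

∂_2: C_2 → C_1 maps a triangle to the signed sum of its edges. For instance
  ∂[4,5,7] = [5,7] − [4,7] + [4,5],
  ∂[3,6,8] = [6,8] − [3,8] + [3,6].
The 27×18 boundary matrix has rank 18 and Smith normal form diag(1,1,1,1,1,1,1,1,1,1,1,1,1,1,1,1,1,2).

Computing H_k = (kernel of ∂_k) / (image of ∂_{k+1}):

  H_0: rank C_0 − rank ∂_1 = 9 − 8 = 1, and the invariant factors of ∂_1 are all 1, so H_0 = Z.
  H_1: rank ker ∂_1 − rank ∂_2 = (27 − 8) − 18 = 1, and ∂_2 has invariant factor 2 > 1, so H_1 = Z ⊕ Z/2Z.
  H_2: rank ker ∂_2 − rank ∂_3 = (18 − 18) − 0 = 0, and there is no ∂_3, so H_2 = 0.

Hence the Betti numbers are b_0 = 1, b_1 = 1, b_2 = 0.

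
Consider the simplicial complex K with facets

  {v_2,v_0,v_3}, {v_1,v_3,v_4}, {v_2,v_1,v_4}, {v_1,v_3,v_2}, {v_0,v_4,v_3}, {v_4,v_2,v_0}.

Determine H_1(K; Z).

H_1 ≅ 0.

K has 5 vertices, 9 edges, 6 triangles.
rank ∂_1 = 4, rank ∂_2 = 5 ⇒ b_1 = 9 − 4 − 5 = 0; all invariant factors of ∂_2 are 1 so no torsion. So H_1 = 0.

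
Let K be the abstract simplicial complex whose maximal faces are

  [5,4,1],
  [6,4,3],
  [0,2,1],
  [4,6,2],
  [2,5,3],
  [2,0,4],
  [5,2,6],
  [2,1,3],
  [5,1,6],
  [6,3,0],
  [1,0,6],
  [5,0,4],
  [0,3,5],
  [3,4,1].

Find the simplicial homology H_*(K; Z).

H_0 ≅ Z,  H_1 ≅ Z^2,  H_2 ≅ Z.

K has 7 vertices, 21 edges, 14 triangles.
rank ∂_0 = 0, rank ∂_1 = 6 ⇒ b_0 = 7 − 0 − 6 = 1; all invariant factors of ∂_1 are 1 so no torsion. So H_0 ≅ Z.
rank ∂_1 = 6, rank ∂_2 = 13 ⇒ b_1 = 21 − 6 − 13 = 2; all invariant factors of ∂_2 are 1 so no torsion. So H_1 ≅ Z^2.
rank ∂_2 = 13, rank ∂_3 = 0 ⇒ b_2 = 14 − 13 − 0 = 1. So H_2 ≅ Z.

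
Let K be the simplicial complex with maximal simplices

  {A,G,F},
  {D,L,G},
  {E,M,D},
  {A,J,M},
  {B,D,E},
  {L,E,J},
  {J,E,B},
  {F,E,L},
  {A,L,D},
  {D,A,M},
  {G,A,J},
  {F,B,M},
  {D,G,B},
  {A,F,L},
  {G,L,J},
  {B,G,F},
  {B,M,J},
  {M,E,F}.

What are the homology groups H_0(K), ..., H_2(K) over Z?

H_0 = Z,  H_1 = Z ⊕ Z_2,  H_2 = 0.

K has 9 vertices, 27 edges, 18 triangles.
rank ∂_0 = 0, rank ∂_1 = 8 ⇒ b_0 = 9 − 0 − 8 = 1; all invariant factors of ∂_1 are 1 so no torsion. So H_0 = Z.
rank ∂_1 = 8, rank ∂_2 = 18 ⇒ b_1 = 27 − 8 − 18 = 1; ∂_2 has invariant factor(s) [2] giving torsion. So H_1 = Z ⊕ Z_2.
rank ∂_2 = 18, rank ∂_3 = 0 ⇒ b_2 = 18 − 18 − 0 = 0. So H_2 = 0.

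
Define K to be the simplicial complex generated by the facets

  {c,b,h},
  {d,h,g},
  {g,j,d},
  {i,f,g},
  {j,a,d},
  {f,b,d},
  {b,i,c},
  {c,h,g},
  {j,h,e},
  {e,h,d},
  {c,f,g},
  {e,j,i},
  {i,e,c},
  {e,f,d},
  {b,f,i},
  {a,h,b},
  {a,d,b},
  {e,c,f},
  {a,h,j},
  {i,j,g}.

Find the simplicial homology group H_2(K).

Take the total order a < b < c < d < e < f < g < h < i < j on the vertex set. Then K (dimension 2) consists of the simplices:

  0-simplices (10): a, b, c, d, e, f, g, h, i, j
  1-simplices (30): ab, ad, ah, aj, bc, bd, bf, bh, bi, ce, cf, cg, ch, ci, de, df, dg, dh, dj, ef, eh, ei, ej, fg, fi, gh, gi, gj, hj, ij
  2-simplices (20): abd, abh, adj, ahj, bch, bci, bdf, bfi, cef, cei, cfg, cgh, def, deh, dgh, dgj, ehj, eij, fgi, gij

giving chain groups C_0 ≅ Z^10, C_1 ≅ Z^30, C_2 ≅ Z^20.

The boundary map ∂_1: C_1 → C_0 is given by ∂[p,q] = [q] − [p]. For instance
  ∂ef = f − e.
This gives a 10×30 integer matrix of rank 9; reducing to Smith normal form yields diagonal entries (1,1,1,1,1,1,1,1,1).

Boundary ∂_2: C_2 → C_1 sends each 2-simplex [p,q,r] to [q,r] − [p,r] + [p,q]. For instance
  ∂cef = ef − cf + ce,
  ∂bfi = fi − bi + bf.
This gives a 30×20 integer matrix of rank 20; reducing to Smith normal form yields diagonal entries (1,1,1,1,1,1,1,1,1,1,1,1,1,1,1,1,1,1,1,2).

Computing H_k = (kernel of ∂_k) / (image of ∂_{k+1}):

  H_2: rank ker ∂_2 − rank ∂_3 = (20 − 20) − 0 = 0, and there is no ∂_3, so H_2 ≅ 0.

(K is a triangulation of the Klein bottle.)

H_2 ≅ 0.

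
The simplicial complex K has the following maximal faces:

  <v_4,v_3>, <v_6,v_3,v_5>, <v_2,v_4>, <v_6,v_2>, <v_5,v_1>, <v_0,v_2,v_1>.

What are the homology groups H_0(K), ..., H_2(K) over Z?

Take the total order v_0 < v_1 < v_2 < v_3 < v_4 < v_5 < v_6 on the vertex set. Then K (dimension 2) consists of the simplices:

  0-simplices (7): [v_0], [v_1], [v_2], [v_3], [v_4], [v_5], [v_6]
  1-simplices (10): [v_0,v_1], [v_0,v_2], [v_1,v_2], [v_1,v_5], [v_2,v_4], [v_2,v_6], [v_3,v_4], [v_3,v_5], [v_3,v_6], [v_5,v_6]
  2-simplices (2): [v_0,v_1,v_2], [v_3,v_5,v_6]

so the chain groups are C_0 ≅ Z^7, C_1 ≅ Z^10, C_2 ≅ Z^2.

The boundary map ∂_1: C_1 → C_0 sends each edge [p,q] (with p < q) to q − p. For instance
  ∂[v_0,v_2] = [v_2] − [v_0].
This gives a 7×10 integer matrix of rank 6; reducing to Smith normal form yields diagonal entries (1,1,1,1,1,1).

The boundary map ∂_2: C_2 → C_1 maps a triangle to the signed sum of its edges. For instance
  ∂[v_3,v_5,v_6] = [v_5,v_6] − [v_3,v_6] + [v_3,v_5],
  ∂[v_0,v_1,v_2] = [v_1,v_2] − [v_0,v_2] + [v_0,v_1].
The 10×2 boundary matrix has rank 2 and Smith normal form diag(1,1).

Now H_k = ker ∂_k / im ∂_{k+1}, so:

  H_0: rank C_0 − rank ∂_1 = 7 − 6 = 1, and the invariant factors of ∂_1 are all 1, so H_0 = Z.
  H_1: rank ker ∂_1 − rank ∂_2 = (10 − 6) − 2 = 2, and the invariant factors of ∂_2 are all 1, so H_1 = Z^2.
  H_2: rank ker ∂_2 − rank ∂_3 = (2 − 2) − 0 = 0, and there is no ∂_3, so H_2 = 0.

H_0 ≅ Z,  H_1 ≅ Z^2,  H_2 = 0.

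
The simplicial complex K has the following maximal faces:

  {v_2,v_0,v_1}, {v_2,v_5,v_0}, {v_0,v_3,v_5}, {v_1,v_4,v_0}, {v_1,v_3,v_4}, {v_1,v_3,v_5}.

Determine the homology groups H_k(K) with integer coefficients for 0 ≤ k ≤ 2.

Order the vertices as v_0 < v_1 < v_2 < v_3 < v_4 < v_5. Listing each simplex with vertices in this order, K has dimension 2 with simplices:

  0-simplices (6): [v_0], [v_1], [v_2], [v_3], [v_4], [v_5]
  1-simplices (12): [v_0,v_1], [v_0,v_2], [v_0,v_3], [v_0,v_4], [v_0,v_5], [v_1,v_2], [v_1,v_3], [v_1,v_4], [v_1,v_5], [v_2,v_5], [v_3,v_4], [v_3,v_5]
  2-simplices (6): [v_0,v_1,v_2], [v_0,v_1,v_4], [v_0,v_2,v_5], [v_0,v_3,v_5], [v_1,v_3,v_4], [v_1,v_3,v_5]

Hence C_0 ≅ Z^6, C_1 ≅ Z^12, C_2 ≅ Z^6.

∂_1: C_1 → C_0 sends each edge [p,q] (with p < q) to q − p.
The 6×12 boundary matrix has rank 5 and Smith normal form diag(1,1,1,1,1).

Boundary ∂_2: C_2 → C_1 maps a triangle to the signed sum of its edges. For instance
  ∂[v_0,v_3,v_5] = [v_3,v_5] − [v_0,v_5] + [v_0,v_3],
  ∂[v_1,v_3,v_5] = [v_3,v_5] − [v_1,v_5] + [v_1,v_3].
The 12×6 boundary matrix has rank 6 and Smith normal form diag(1,1,1,1,1,1).

Reading off H_k = ker ∂_k / im ∂_{k+1}:

  H_0: rank C_0 − rank ∂_1 = 6 − 5 = 1, and the invariant factors of ∂_1 are all 1, so H_0 = Z.
  H_1: rank ker ∂_1 − rank ∂_2 = (12 − 5) − 6 = 1, and the invariant factors of ∂_2 are all 1, so H_1 = Z.
  H_2: rank ker ∂_2 − rank ∂_3 = (6 − 6) − 0 = 0, and there is no ∂_3, so H_2 = 0.

H_0 ≅ Z,  H_1 ≅ Z,  H_2 = 0.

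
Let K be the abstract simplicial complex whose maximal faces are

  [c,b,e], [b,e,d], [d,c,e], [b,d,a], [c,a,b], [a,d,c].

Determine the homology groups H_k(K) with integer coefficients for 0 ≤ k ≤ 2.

K has 5 vertices, 9 edges, 6 triangles.
rank ∂_0 = 0, rank ∂_1 = 4 ⇒ b_0 = 5 − 0 − 4 = 1; all invariant factors of ∂_1 are 1 so no torsion. So H_0 ≅ Z.
rank ∂_1 = 4, rank ∂_2 = 5 ⇒ b_1 = 9 − 4 − 5 = 0; all invariant factors of ∂_2 are 1 so no torsion. So H_1 ≅ 0.
rank ∂_2 = 5, rank ∂_3 = 0 ⇒ b_2 = 6 − 5 − 0 = 1. So H_2 ≅ Z.

H_0 = Z,  H_1 = 0,  H_2 = Z.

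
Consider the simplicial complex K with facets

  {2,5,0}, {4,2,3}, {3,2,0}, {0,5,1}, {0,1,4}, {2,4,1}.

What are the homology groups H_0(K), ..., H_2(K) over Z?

H_0 = Z,  H_1 = Z,  H_2 = 0.

We work with the vertex ordering 0 < 1 < 2 < 3 < 4 < 5. The simplices of K, each written with vertices in increasing order, are:

  0-simplices (6): [0], [1], [2], [3], [4], [5]
  1-simplices (12): [0,1], [0,2], [0,3], [0,4], [0,5], [1,2], [1,4], [1,5], [2,3], [2,4], [2,5], [3,4]
  2-simplices (6): [0,1,4], [0,1,5], [0,2,3], [0,2,5], [1,2,4], [2,3,4]

Hence C_0 ≅ Z^6, C_1 ≅ Z^12, C_2 ≅ Z^6.

The boundary map ∂_1: C_1 → C_0 maps an edge to its endpoints' difference, ∂[p,q] = q − p.
This gives a 6×12 integer matrix of rank 5; reducing to Smith normal form yields diagonal entries (1,1,1,1,1).

∂_2: C_2 → C_1 sends each 2-simplex [p,q,r] to [q,r] − [p,r] + [p,q]. For instance
  ∂[0,1,5] = [1,5] − [0,5] + [0,1],
  ∂[1,2,4] = [2,4] − [1,4] + [1,2].
This gives a 12×6 integer matrix of rank 6; reducing to Smith normal form yields diagonal entries (1,1,1,1,1,1).

From H_k ≅ ker(∂_k) / im(∂_{k+1}) we obtain:

  H_0: rank C_0 − rank ∂_1 = 6 − 5 = 1, and the invariant factors of ∂_1 are all 1, so H_0 = Z.
  H_1: rank ker ∂_1 − rank ∂_2 = (12 − 5) − 6 = 1, and the invariant factors of ∂_2 are all 1, so H_1 = Z.
  H_2: rank ker ∂_2 − rank ∂_3 = (6 − 6) − 0 = 0, and there is no ∂_3, so H_2 = 0.

(K is a triangulation of the cylinder S^1 x I.)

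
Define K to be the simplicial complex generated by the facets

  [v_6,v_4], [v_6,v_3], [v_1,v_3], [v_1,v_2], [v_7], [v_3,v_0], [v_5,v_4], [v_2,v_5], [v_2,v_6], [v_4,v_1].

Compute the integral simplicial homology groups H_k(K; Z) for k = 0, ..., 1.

H_0 ≅ Z^2,  H_1 ≅ Z^3.

Fix the vertex order v_0 < v_1 < v_2 < v_3 < v_4 < v_5 < v_6 < v_7 and write every simplex with vertices in increasing order. Then dim K = 1 and the simplices of K are:

  0-simplices (8): [v_0], [v_1], [v_2], [v_3], [v_4], [v_5], [v_6], [v_7]
  1-simplices (9): [v_0,v_3], [v_1,v_2], [v_1,v_3], [v_1,v_4], [v_2,v_5], [v_2,v_6], [v_3,v_6], [v_4,v_5], [v_4,v_6]

Hence C_0 ≅ Z^8, C_1 ≅ Z^9.

∂_1: C_1 → C_0 is given by ∂[p,q] = [q] − [p]. For instance
  ∂[v_1,v_2] = [v_2] − [v_1].
This gives a 8×9 integer matrix of rank 6; reducing to Smith normal form yields diagonal entries (1,1,1,1,1,1).

Reading off H_k = ker ∂_k / im ∂_{k+1}:

  H_0: rank C_0 − rank ∂_1 = 8 − 6 = 2, and the invariant factors of ∂_1 are all 1, so H_0 = Z^2.
  H_1: rank ker ∂_1 − rank ∂_2 = (9 − 6) − 0 = 3, and there is no ∂_2, so H_1 = Z^3.

As a check, the Euler characteristic is 8 − 9 = -1, which agrees with 2 − 3 = -1.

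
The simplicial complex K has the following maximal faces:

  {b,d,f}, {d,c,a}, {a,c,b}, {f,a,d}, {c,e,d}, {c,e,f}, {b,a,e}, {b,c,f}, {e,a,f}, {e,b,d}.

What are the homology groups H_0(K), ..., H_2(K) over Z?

H_0 = Z,  H_1 = Z/2,  H_2 = 0.

Order the vertices as a < b < c < d < e < f. Listing each simplex with vertices in this order, K has dimension 2 with simplices:

  0-simplices (6): a, b, c, d, e, f
  1-simplices (15): ab, ac, ad, ae, af, bc, bd, be, bf, cd, ce, cf, de, df, ef
  2-simplices (10): abc, abe, acd, adf, aef, bcf, bde, bdf, cde, cef

giving chain groups C_0 ≅ Z^6, C_1 ≅ Z^15, C_2 ≅ Z^10.

The boundary map ∂_1: C_1 → C_0 maps an edge to its endpoints' difference, ∂[p,q] = q − p. For instance
  ∂ac = c − a.
The 6×15 boundary matrix has rank 5 and Smith normal form diag(1,1,1,1,1).

The boundary map ∂_2: C_2 → C_1 acts by ∂[p,q,r] = [q,r] − [p,r] + [p,q]. For instance
  ∂acd = cd − ad + ac,
  ∂bcf = cf − bf + bc.
The resulting 15×10 matrix has rank 10, and its Smith normal form has invariant factors (1,1,1,1,1,1,1,1,1,2).

Reading off H_k = ker ∂_k / im ∂_{k+1}:

  H_0: rank C_0 − rank ∂_1 = 6 − 5 = 1, and the invariant factors of ∂_1 are all 1, so H_0 ≅ Z.
  H_1: rank ker ∂_1 − rank ∂_2 = (15 − 5) − 10 = 0, and ∂_2 has invariant factor 2 > 1, so H_1 ≅ Z/2.
  H_2: rank ker ∂_2 − rank ∂_3 = (10 − 10) − 0 = 0, and there is no ∂_3, so H_2 ≅ 0.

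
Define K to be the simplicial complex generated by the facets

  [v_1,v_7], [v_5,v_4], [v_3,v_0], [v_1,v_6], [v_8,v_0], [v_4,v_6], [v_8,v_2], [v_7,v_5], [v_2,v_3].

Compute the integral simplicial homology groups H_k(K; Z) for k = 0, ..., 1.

H_0 = Z^2,  H_1 = Z^2.

Take the total order v_0 < v_1 < v_2 < v_3 < v_4 < v_5 < v_6 < v_7 < v_8 on the vertex set. Then K (dimension 1) consists of the simplices:

  0-simplices (9): [v_0], [v_1], [v_2], [v_3], [v_4], [v_5], [v_6], [v_7], [v_8]
  1-simplices (9): [v_0,v_3], [v_0,v_8], [v_1,v_6], [v_1,v_7], [v_2,v_3], [v_2,v_8], [v_4,v_5], [v_4,v_6], [v_5,v_7]

giving chain groups C_0 ≅ Z^9, C_1 ≅ Z^9.

Boundary ∂_1: C_1 → C_0 sends each edge [p,q] (with p < q) to q − p.
The 9×9 boundary matrix has rank 7 and Smith normal form diag(1,1,1,1,1,1,1).

Reading off H_k = ker ∂_k / im ∂_{k+1}:

  H_0: rank C_0 − rank ∂_1 = 9 − 7 = 2, and the invariant factors of ∂_1 are all 1, so H_0 ≅ Z^2.
  H_1: rank ker ∂_1 − rank ∂_2 = (9 − 7) − 0 = 2, and there is no ∂_2, so H_1 ≅ Z^2.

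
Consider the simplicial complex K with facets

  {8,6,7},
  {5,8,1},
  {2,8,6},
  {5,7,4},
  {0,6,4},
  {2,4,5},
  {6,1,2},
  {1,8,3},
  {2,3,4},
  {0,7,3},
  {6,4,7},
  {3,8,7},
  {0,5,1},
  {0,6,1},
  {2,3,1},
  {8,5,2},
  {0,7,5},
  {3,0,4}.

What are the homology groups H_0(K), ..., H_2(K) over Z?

H_0 = Z,  H_1 = Z ⊕ Z_2,  H_2 = 0.

Fix the vertex order 0 < 1 < 2 < 3 < 4 < 5 < 6 < 7 < 8 and write every simplex with vertices in increasing order. Then dim K = 2 and the simplices of K are:

  0-simplices (9): [0], [1], [2], [3], [4], [5], [6], [7], [8]
  1-simplices (27): (27 of them)
  2-simplices (18): [0,1,5], [0,1,6], [0,3,4], [0,3,7], [0,4,6], [0,5,7], [1,2,3], [1,2,6], [1,3,8], [1,5,8], [2,3,4], [2,4,5], [2,5,8], [2,6,8], [3,7,8], [4,5,7], [4,6,7], [6,7,8]

so the chain groups are C_0 ≅ Z^9, C_1 ≅ Z^27, C_2 ≅ Z^18.

Boundary ∂_1: C_1 → C_0 is given by ∂[p,q] = [q] − [p].
The 9×27 boundary matrix has rank 8 and Smith normal form diag(1,1,1,1,1,1,1,1).

∂_2: C_2 → C_1 sends each 2-simplex [p,q,r] to [q,r] − [p,r] + [p,q]. For instance
  ∂[0,5,7] = [5,7] − [0,7] + [0,5],
  ∂[2,6,8] = [6,8] − [2,8] + [2,6].
The resulting 27×18 matrix has rank 18, and its Smith normal form has invariant factors (1,1,1,1,1,1,1,1,1,1,1,1,1,1,1,1,1,2).

Reading off H_k = ker ∂_k / im ∂_{k+1}:

  H_0: rank C_0 − rank ∂_1 = 9 − 8 = 1, and the invariant factors of ∂_1 are all 1, so H_0 = Z.
  H_1: rank ker ∂_1 − rank ∂_2 = (27 − 8) − 18 = 1, and ∂_2 has invariant factor 2 > 1, so H_1 = Z ⊕ Z_2.
  H_2: rank ker ∂_2 − rank ∂_3 = (18 − 18) − 0 = 0, and there is no ∂_3, so H_2 = 0.

As a check, the Euler characteristic is 9 − 27 + 18 = 0, which agrees with 1 − 1 + 0 = 0.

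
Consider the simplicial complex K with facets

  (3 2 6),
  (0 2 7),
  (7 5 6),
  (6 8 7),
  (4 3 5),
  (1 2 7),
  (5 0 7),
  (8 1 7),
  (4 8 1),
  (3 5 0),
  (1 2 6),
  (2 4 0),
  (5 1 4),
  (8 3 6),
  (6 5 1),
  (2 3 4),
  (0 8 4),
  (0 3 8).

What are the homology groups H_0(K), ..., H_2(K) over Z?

Order the vertices as 0 < 1 < 2 < 3 < 4 < 5 < 6 < 7 < 8. Listing each simplex with vertices in this order, K has dimension 2 with simplices:

  0-simplices (9): [0], [1], [2], [3], [4], [5], [6], [7], [8]
  1-simplices (27): (27 of them)
  2-simplices (18): [0,2,4], [0,2,7], [0,3,5], [0,3,8], [0,4,8], [0,5,7], [1,2,6], [1,2,7], [1,4,5], [1,4,8], [1,5,6], [1,7,8], [2,3,4], [2,3,6], [3,4,5], [3,6,8], [5,6,7], [6,7,8]

giving chain groups C_0 ≅ Z^9, C_1 ≅ Z^27, C_2 ≅ Z^18.

The boundary map ∂_1: C_1 → C_0 maps an edge to its endpoints' difference, ∂[p,q] = q − p. For instance
  ∂[0,3] = [3] − [0].
This gives a 9×27 integer matrix of rank 8; reducing to Smith normal form yields diagonal entries (1,1,1,1,1,1,1,1).

The boundary map ∂_2: C_2 → C_1 sends each 2-simplex [p,q,r] to [q,r] − [p,r] + [p,q]. For instance
  ∂[1,5,6] = [5,6] − [1,6] + [1,5],
  ∂[1,2,6] = [2,6] − [1,6] + [1,2].
This gives a 27×18 integer matrix of rank 18; reducing to Smith normal form yields diagonal entries (1,1,1,1,1,1,1,1,1,1,1,1,1,1,1,1,1,2).

Reading off H_k = ker ∂_k / im ∂_{k+1}:

  H_0: rank C_0 − rank ∂_1 = 9 − 8 = 1, and the invariant factors of ∂_1 are all 1, so H_0 = Z.
  H_1: rank ker ∂_1 − rank ∂_2 = (27 − 8) − 18 = 1, and ∂_2 has invariant factor 2 > 1, so H_1 = Z ⊕ Z/2.
  H_2: rank ker ∂_2 − rank ∂_3 = (18 − 18) − 0 = 0, and there is no ∂_3, so H_2 = 0.

H_0 ≅ Z,  H_1 ≅ Z ⊕ Z/2,  H_2 = 0.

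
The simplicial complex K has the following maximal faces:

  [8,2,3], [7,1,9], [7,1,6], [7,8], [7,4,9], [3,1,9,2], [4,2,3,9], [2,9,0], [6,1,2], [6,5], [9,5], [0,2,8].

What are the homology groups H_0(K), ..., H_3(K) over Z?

K has 10 vertices, 23 edges, 14 triangles, 2 3-simplices.
rank ∂_0 = 0, rank ∂_1 = 9 ⇒ b_0 = 10 − 0 − 9 = 1; all invariant factors of ∂_1 are 1 so no torsion. So H_0 = Z.
rank ∂_1 = 9, rank ∂_2 = 12 ⇒ b_1 = 23 − 9 − 12 = 2; all invariant factors of ∂_2 are 1 so no torsion. So H_1 = Z^2.
rank ∂_2 = 12, rank ∂_3 = 2 ⇒ b_2 = 14 − 12 − 2 = 0; all invariant factors of ∂_3 are 1 so no torsion. So H_2 = 0.
rank ∂_3 = 2, rank ∂_4 = 0 ⇒ b_3 = 2 − 2 − 0 = 0. So H_3 = 0.

H_0 = Z,  H_1 = Z^2,  H_2 = 0,  H_3 = 0.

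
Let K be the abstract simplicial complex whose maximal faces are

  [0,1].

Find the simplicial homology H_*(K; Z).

Take the total order 0 < 1 on the vertex set. Then K (dimension 1) consists of the simplices:

  0-simplices (2): [0], [1]
  1-simplices (1): [0,1]

giving chain groups C_0 ≅ Z^2, C_1 ≅ Z^1.

The boundary map ∂_1: C_1 → C_0 is given by ∂[p,q] = [q] − [p].
The 2×1 boundary matrix has rank 1 and Smith normal form diag(1).

From H_k ≅ ker(∂_k) / im(∂_{k+1}) we obtain:

  H_0: rank C_0 − rank ∂_1 = 2 − 1 = 1, and the invariant factors of ∂_1 are all 1, so H_0 ≅ Z.
  H_1: rank ker ∂_1 − rank ∂_2 = (1 − 1) − 0 = 0, and there is no ∂_2, so H_1 ≅ 0.

(K is a triangulation of the 1-simplex.)

H_0 ≅ Z,  H_1 = 0.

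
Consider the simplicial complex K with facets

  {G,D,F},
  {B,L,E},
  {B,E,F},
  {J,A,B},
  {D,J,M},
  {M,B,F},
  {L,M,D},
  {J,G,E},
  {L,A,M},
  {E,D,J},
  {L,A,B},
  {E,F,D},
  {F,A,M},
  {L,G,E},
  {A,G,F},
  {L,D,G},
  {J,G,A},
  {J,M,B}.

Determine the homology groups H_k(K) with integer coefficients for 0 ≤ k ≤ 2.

Take the total order A < B < D < E < F < G < J < L < M on the vertex set. Then K (dimension 2) consists of the simplices:

  0-simplices (9): A, B, D, E, F, G, J, L, M
  1-simplices (27): AB, AF, AG, AJ, AL, AM, BE, BF, BJ, BL, BM, DE, DF, DG, DJ, DL, DM, EF, EG, EJ, EL, FG, FM, GJ, GL, JM, LM
  2-simplices (18): ABJ, ABL, AFG, AFM, AGJ, ALM, BEF, BEL, BFM, BJM, DEF, DEJ, DFG, DGL, DJM, DLM, EGJ, EGL

giving chain groups C_0 ≅ Z^9, C_1 ≅ Z^27, C_2 ≅ Z^18.

∂_1: C_1 → C_0 is given by ∂[p,q] = [q] − [p]. For instance
  ∂AJ = J − A.
The resulting 9×27 matrix has rank 8, and its Smith normal form has invariant factors (1,1,1,1,1,1,1,1).

Boundary ∂_2: C_2 → C_1 sends each 2-simplex [p,q,r] to [q,r] − [p,r] + [p,q]. For instance
  ∂BJM = JM − BM + BJ,
  ∂DFG = FG − DG + DF.
This gives a 27×18 integer matrix of rank 18; reducing to Smith normal form yields diagonal entries (1,1,1,1,1,1,1,1,1,1,1,1,1,1,1,1,1,2).

Now H_k = ker ∂_k / im ∂_{k+1}, so:

  H_0: rank C_0 − rank ∂_1 = 9 − 8 = 1, and the invariant factors of ∂_1 are all 1, so H_0 = Z.
  H_1: rank ker ∂_1 − rank ∂_2 = (27 − 8) − 18 = 1, and ∂_2 has invariant factor 2 > 1, so H_1 = Z ⊕ Z/2Z.
  H_2: rank ker ∂_2 − rank ∂_3 = (18 − 18) − 0 = 0, and there is no ∂_3, so H_2 = 0.

H_0 ≅ Z,  H_1 ≅ Z ⊕ Z/2Z,  H_2 = 0.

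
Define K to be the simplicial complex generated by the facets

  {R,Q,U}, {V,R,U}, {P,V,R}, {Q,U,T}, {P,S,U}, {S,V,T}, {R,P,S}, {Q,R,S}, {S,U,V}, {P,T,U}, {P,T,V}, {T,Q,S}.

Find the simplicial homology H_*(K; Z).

We work with the vertex ordering P < Q < R < S < T < U < V. The simplices of K, each written with vertices in increasing order, are:

  0-simplices (7): P, Q, R, S, T, U, V
  1-simplices (18): PR, PS, PT, PU, PV, QR, QS, QT, QU, RS, RU, RV, ST, SU, SV, TU, TV, UV
  2-simplices (12): PRS, PRV, PSU, PTU, PTV, QRS, QRU, QST, QTU, RUV, STV, SUV

Hence C_0 ≅ Z^7, C_1 ≅ Z^18, C_2 ≅ Z^12.

Boundary ∂_1: C_1 → C_0 maps an edge to its endpoints' difference, ∂[p,q] = q − p. For instance
  ∂QU = U − Q.
The 7×18 boundary matrix has rank 6 and Smith normal form diag(1,1,1,1,1,1).

The boundary map ∂_2: C_2 → C_1 acts by ∂[p,q,r] = [q,r] − [p,r] + [p,q]. For instance
  ∂QRS = RS − QS + QR,
  ∂PSU = SU − PU + PS.
This gives a 18×12 integer matrix of rank 12; reducing to Smith normal form yields diagonal entries (1,1,1,1,1,1,1,1,1,1,1,2).

Now H_k = ker ∂_k / im ∂_{k+1}, so:

  H_0: rank C_0 − rank ∂_1 = 7 − 6 = 1, and the invariant factors of ∂_1 are all 1, so H_0 = Z.
  H_1: rank ker ∂_1 − rank ∂_2 = (18 − 6) − 12 = 0, and ∂_2 has invariant factor 2 > 1, so H_1 = Z/2.
  H_2: rank ker ∂_2 − rank ∂_3 = (12 − 12) − 0 = 0, and there is no ∂_3, so H_2 = 0.

H_0 ≅ Z,  H_1 ≅ Z/2,  H_2 = 0.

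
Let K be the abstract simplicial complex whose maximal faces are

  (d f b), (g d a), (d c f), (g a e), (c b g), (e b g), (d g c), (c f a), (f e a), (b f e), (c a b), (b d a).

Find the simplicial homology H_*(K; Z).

H_0 = Z,  H_1 = Z/2,  H_2 = 0.

Take the total order a < b < c < d < e < f < g on the vertex set. Then K (dimension 2) consists of the simplices:

  0-simplices (7): a, b, c, d, e, f, g
  1-simplices (18): ab, ac, ad, ae, af, ag, bc, bd, be, bf, bg, cd, cf, cg, df, dg, ef, eg
  2-simplices (12): abc, abd, acf, adg, aef, aeg, bcg, bdf, bef, beg, cdf, cdg

giving chain groups C_0 ≅ Z^7, C_1 ≅ Z^18, C_2 ≅ Z^12.

Boundary ∂_1: C_1 → C_0 maps an edge to its endpoints' difference, ∂[p,q] = q − p. For instance
  ∂bc = c − b.
The 7×18 boundary matrix has rank 6 and Smith normal form diag(1,1,1,1,1,1).

Boundary ∂_2: C_2 → C_1 maps a triangle to the signed sum of its edges. For instance
  ∂abc = bc − ac + ab,
  ∂abd = bd − ad + ab.
The resulting 18×12 matrix has rank 12, and its Smith normal form has invariant factors (1,1,1,1,1,1,1,1,1,1,1,2).

From H_k ≅ ker(∂_k) / im(∂_{k+1}) we obtain:

  H_0: rank C_0 − rank ∂_1 = 7 − 6 = 1, and the invariant factors of ∂_1 are all 1, so H_0 = Z.
  H_1: rank ker ∂_1 − rank ∂_2 = (18 − 6) − 12 = 0, and ∂_2 has invariant factor 2 > 1, so H_1 = Z/2.
  H_2: rank ker ∂_2 − rank ∂_3 = (12 − 12) − 0 = 0, and there is no ∂_3, so H_2 = 0.

As a check, the Euler characteristic is 7 − 18 + 12 = 1, which agrees with 1 − 0 + 0 = 1.
(K is a triangulation of the real projective plane RP^2.)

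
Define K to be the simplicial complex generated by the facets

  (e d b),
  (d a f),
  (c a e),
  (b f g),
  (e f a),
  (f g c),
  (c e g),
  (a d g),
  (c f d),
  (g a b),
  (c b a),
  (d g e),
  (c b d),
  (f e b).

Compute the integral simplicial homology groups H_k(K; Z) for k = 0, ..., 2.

H_0 ≅ Z,  H_1 ≅ Z^2,  H_2 ≅ Z.

We work with the vertex ordering a < b < c < d < e < f < g. The simplices of K, each written with vertices in increasing order, are:

  0-simplices (7): a, b, c, d, e, f, g
  1-simplices (21): ab, ac, ad, ae, af, ag, bc, bd, be, bf, bg, cd, ce, cf, cg, de, df, dg, ef, eg, fg
  2-simplices (14): abc, abg, ace, adf, adg, aef, bcd, bde, bef, bfg, cdf, ceg, cfg, deg

Hence C_0 ≅ Z^7, C_1 ≅ Z^21, C_2 ≅ Z^14.

The boundary map ∂_1: C_1 → C_0 sends each edge [p,q] (with p < q) to q − p.
This gives a 7×21 integer matrix of rank 6; reducing to Smith normal form yields diagonal entries (1,1,1,1,1,1).

Boundary ∂_2: C_2 → C_1 sends each 2-simplex [p,q,r] to [q,r] − [p,r] + [p,q]. For instance
  ∂abc = bc − ac + ab,
  ∂bef = ef − bf + be.
The resulting 21×14 matrix has rank 13, and its Smith normal form has invariant factors (1,1,1,1,1,1,1,1,1,1,1,1,1).

Computing H_k = (kernel of ∂_k) / (image of ∂_{k+1}):

  H_0: rank C_0 − rank ∂_1 = 7 − 6 = 1, and the invariant factors of ∂_1 are all 1, so H_0 ≅ Z.
  H_1: rank ker ∂_1 − rank ∂_2 = (21 − 6) − 13 = 2, and the invariant factors of ∂_2 are all 1, so H_1 ≅ Z^2.
  H_2: rank ker ∂_2 − rank ∂_3 = (14 − 13) − 0 = 1, and there is no ∂_3, so H_2 ≅ Z.

(K is a triangulation of the torus T^2.)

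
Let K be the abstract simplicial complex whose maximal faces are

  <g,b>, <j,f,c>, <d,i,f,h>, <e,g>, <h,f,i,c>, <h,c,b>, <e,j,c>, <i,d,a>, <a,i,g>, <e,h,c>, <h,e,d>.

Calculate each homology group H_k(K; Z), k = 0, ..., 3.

Fix the vertex order a < b < c < d < e < f < g < h < i < j and write every simplex with vertices in increasing order. Then dim K = 3 and the simplices of K are:

  0-simplices (10): a, b, c, d, e, f, g, h, i, j
  1-simplices (23): ad, ag, ai, bc, bg, bh, ce, cf, ch, ci, cj, de, df, dh, di, eg, eh, ej, fh, fi, fj, gi, hi
  2-simplices (14): adi, agi, bch, ceh, cej, cfh, cfi, cfj, chi, deh, dfh, dfi, dhi, fhi
  3-simplices (2): cfhi, dfhi

giving chain groups C_0 ≅ Z^10, C_1 ≅ Z^23, C_2 ≅ Z^14, C_3 ≅ Z^2.

The boundary map ∂_1: C_1 → C_0 sends each edge [p,q] (with p < q) to q − p. For instance
  ∂bh = h − b.
The 10×23 boundary matrix has rank 9 and Smith normal form diag(1,1,1,1,1,1,1,1,1).

∂_2: C_2 → C_1 acts by ∂[p,q,r] = [q,r] − [p,r] + [p,q]. For instance
  ∂ceh = eh − ch + ce,
  ∂fhi = hi − fi + fh.
The 23×14 boundary matrix has rank 12 and Smith normal form diag(1,1,1,1,1,1,1,1,1,1,1,1).

Boundary ∂_3: C_3 → C_2 sends each 3-simplex σ to the alternating sum Σ_i (−1)^i (σ with its i-th vertex removed). For instance
  ∂cfhi = fhi − chi + cfi − cfh,
  ∂dfhi = fhi − dhi + dfi − dfh.
This gives a 14×2 integer matrix of rank 2; reducing to Smith normal form yields diagonal entries (1,1).

Now H_k = ker ∂_k / im ∂_{k+1}, so:

  H_0: rank C_0 − rank ∂_1 = 10 − 9 = 1, and the invariant factors of ∂_1 are all 1, so H_0 = Z.
  H_1: rank ker ∂_1 − rank ∂_2 = (23 − 9) − 12 = 2, and the invariant factors of ∂_2 are all 1, so H_1 = Z^2.
  H_2: rank ker ∂_2 − rank ∂_3 = (14 − 12) − 2 = 0, and the invariant factors of ∂_3 are all 1, so H_2 = 0.
  H_3: rank ker ∂_3 − rank ∂_4 = (2 − 2) − 0 = 0, and there is no ∂_4, so H_3 = 0.

H_0 = Z,  H_1 = Z^2,  H_2 = 0,  H_3 = 0.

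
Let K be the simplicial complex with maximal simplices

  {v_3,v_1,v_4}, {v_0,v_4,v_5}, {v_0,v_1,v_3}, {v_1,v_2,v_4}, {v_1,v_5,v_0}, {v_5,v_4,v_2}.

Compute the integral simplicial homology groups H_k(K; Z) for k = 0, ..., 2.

H_0 ≅ Z,  H_1 ≅ Z,  H_2 = 0.

Order the vertices as v_0 < v_1 < v_2 < v_3 < v_4 < v_5. Listing each simplex with vertices in this order, K has dimension 2 with simplices:

  0-simplices (6): [v_0], [v_1], [v_2], [v_3], [v_4], [v_5]
  1-simplices (12): [v_0,v_1], [v_0,v_3], [v_0,v_4], [v_0,v_5], [v_1,v_2], [v_1,v_3], [v_1,v_4], [v_1,v_5], [v_2,v_4], [v_2,v_5], [v_3,v_4], [v_4,v_5]
  2-simplices (6): [v_0,v_1,v_3], [v_0,v_1,v_5], [v_0,v_4,v_5], [v_1,v_2,v_4], [v_1,v_3,v_4], [v_2,v_4,v_5]

giving chain groups C_0 ≅ Z^6, C_1 ≅ Z^12, C_2 ≅ Z^6.

Boundary ∂_1: C_1 → C_0 sends each edge [p,q] (with p < q) to q − p.
The 6×12 boundary matrix has rank 5 and Smith normal form diag(1,1,1,1,1).

Boundary ∂_2: C_2 → C_1 sends each 2-simplex [p,q,r] to [q,r] − [p,r] + [p,q]. For instance
  ∂[v_2,v_4,v_5] = [v_4,v_5] − [v_2,v_5] + [v_2,v_4],
  ∂[v_0,v_4,v_5] = [v_4,v_5] − [v_0,v_5] + [v_0,v_4].
The resulting 12×6 matrix has rank 6, and its Smith normal form has invariant factors (1,1,1,1,1,1).

From H_k ≅ ker(∂_k) / im(∂_{k+1}) we obtain:

  H_0: rank C_0 − rank ∂_1 = 6 − 5 = 1, and the invariant factors of ∂_1 are all 1, so H_0 ≅ Z.
  H_1: rank ker ∂_1 − rank ∂_2 = (12 − 5) − 6 = 1, and the invariant factors of ∂_2 are all 1, so H_1 ≅ Z.
  H_2: rank ker ∂_2 − rank ∂_3 = (6 − 6) − 0 = 0, and there is no ∂_3, so H_2 ≅ 0.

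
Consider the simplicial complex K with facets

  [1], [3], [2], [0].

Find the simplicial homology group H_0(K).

H_0 ≅ Z^4.

Take the total order 0 < 1 < 2 < 3 on the vertex set. Then K (dimension 0) consists of the simplices:

  0-simplices (4): [0], [1], [2], [3]

giving chain groups C_0 ≅ Z^4.

Reading off H_k = ker ∂_k / im ∂_{k+1}:

  H_0: rank C_0 − rank ∂_1 = 4 − 0 = 4, and there is no ∂_1, so H_0 ≅ Z^4.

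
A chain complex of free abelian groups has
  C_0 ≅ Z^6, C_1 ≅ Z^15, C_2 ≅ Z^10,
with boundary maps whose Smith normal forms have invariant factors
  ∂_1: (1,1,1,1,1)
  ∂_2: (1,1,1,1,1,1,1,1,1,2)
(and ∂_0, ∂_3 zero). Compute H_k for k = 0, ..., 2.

H_0 = Z,  H_1 = Z/2,  H_2 = 0.

H_0: b_0 = 6 − 0 − 5 = 1; torsion from ∂_1 factors > 1: none. So H_0 = Z.
H_1: b_1 = 15 − 5 − 10 = 0; torsion from ∂_2 factors > 1: [2]. So H_1 = Z/2.
H_2: b_2 = 10 − 10 − 0 = 0; torsion from ∂_3 factors > 1: none. So H_2 = 0.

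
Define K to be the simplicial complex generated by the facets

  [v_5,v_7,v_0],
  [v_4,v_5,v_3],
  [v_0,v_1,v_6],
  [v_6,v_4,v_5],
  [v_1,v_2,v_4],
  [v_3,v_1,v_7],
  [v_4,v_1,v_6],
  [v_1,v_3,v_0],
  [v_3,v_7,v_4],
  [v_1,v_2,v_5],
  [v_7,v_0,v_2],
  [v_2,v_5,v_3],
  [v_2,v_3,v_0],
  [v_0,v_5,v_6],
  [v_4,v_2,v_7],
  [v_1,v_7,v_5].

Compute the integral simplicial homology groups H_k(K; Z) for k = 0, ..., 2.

H_0 ≅ Z,  H_1 ≅ Z^2,  H_2 ≅ Z.

Order the vertices as v_0 < v_1 < v_2 < v_3 < v_4 < v_5 < v_6 < v_7. Listing each simplex with vertices in this order, K has dimension 2 with simplices:

  0-simplices (8): [v_0], [v_1], [v_2], [v_3], [v_4], [v_5], [v_6], [v_7]
  1-simplices (24): (24 of them)
  2-simplices (16): (16 of them)

giving chain groups C_0 ≅ Z^8, C_1 ≅ Z^24, C_2 ≅ Z^16.

∂_1: C_1 → C_0 maps an edge to its endpoints' difference, ∂[p,q] = q − p.
The 8×24 boundary matrix has rank 7 and Smith normal form diag(1,1,1,1,1,1,1).

∂_2: C_2 → C_1 sends each 2-simplex [p,q,r] to [q,r] − [p,r] + [p,q]. For instance
  ∂[v_2,v_4,v_7] = [v_4,v_7] − [v_2,v_7] + [v_2,v_4],
  ∂[v_1,v_2,v_5] = [v_2,v_5] − [v_1,v_5] + [v_1,v_2].
The resulting 24×16 matrix has rank 15, and its Smith normal form has invariant factors (1,1,1,1,1,1,1,1,1,1,1,1,1,1,1).

Now H_k = ker ∂_k / im ∂_{k+1}, so:

  H_0: rank C_0 − rank ∂_1 = 8 − 7 = 1, and the invariant factors of ∂_1 are all 1, so H_0 ≅ Z.
  H_1: rank ker ∂_1 − rank ∂_2 = (24 − 7) − 15 = 2, and the invariant factors of ∂_2 are all 1, so H_1 ≅ Z^2.
  H_2: rank ker ∂_2 − rank ∂_3 = (16 − 15) − 0 = 1, and there is no ∂_3, so H_2 ≅ Z.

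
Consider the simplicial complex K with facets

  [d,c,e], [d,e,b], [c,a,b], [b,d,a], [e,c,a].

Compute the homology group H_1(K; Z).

H_1 ≅ Z.

K has 5 vertices, 10 edges, 5 triangles.
rank ∂_1 = 4, rank ∂_2 = 5 ⇒ b_1 = 10 − 4 − 5 = 1; all invariant factors of ∂_2 are 1 so no torsion. So H_1 = Z.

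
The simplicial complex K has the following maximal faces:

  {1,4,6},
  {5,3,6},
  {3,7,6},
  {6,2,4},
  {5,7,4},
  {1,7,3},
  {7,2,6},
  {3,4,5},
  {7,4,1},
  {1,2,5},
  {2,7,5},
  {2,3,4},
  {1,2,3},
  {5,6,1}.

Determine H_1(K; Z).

We work with the vertex ordering 1 < 2 < 3 < 4 < 5 < 6 < 7. The simplices of K, each written with vertices in increasing order, are:

  0-simplices (7): [1], [2], [3], [4], [5], [6], [7]
  1-simplices (21): [1,2], [1,3], [1,4], [1,5], [1,6], [1,7], [2,3], [2,4], [2,5], [2,6], [2,7], [3,4], [3,5], [3,6], [3,7], [4,5], [4,6], [4,7], [5,6], [5,7], [6,7]
  2-simplices (14): [1,2,3], [1,2,5], [1,3,7], [1,4,6], [1,4,7], [1,5,6], [2,3,4], [2,4,6], [2,5,7], [2,6,7], [3,4,5], [3,5,6], [3,6,7], [4,5,7]

Hence C_0 ≅ Z^7, C_1 ≅ Z^21, C_2 ≅ Z^14.

The boundary map ∂_1: C_1 → C_0 maps an edge to its endpoints' difference, ∂[p,q] = q − p.
The 7×21 boundary matrix has rank 6 and Smith normal form diag(1,1,1,1,1,1).

Boundary ∂_2: C_2 → C_1 acts by ∂[p,q,r] = [q,r] − [p,r] + [p,q]. For instance
  ∂[1,3,7] = [3,7] − [1,7] + [1,3],
  ∂[2,4,6] = [4,6] − [2,6] + [2,4].
This gives a 21×14 integer matrix of rank 13; reducing to Smith normal form yields diagonal entries (1,1,1,1,1,1,1,1,1,1,1,1,1).

Now H_k = ker ∂_k / im ∂_{k+1}, so:

  H_1: rank ker ∂_1 − rank ∂_2 = (21 − 6) − 13 = 2, and the invariant factors of ∂_2 are all 1, so H_1 = Z^2.

H_1 = Z^2.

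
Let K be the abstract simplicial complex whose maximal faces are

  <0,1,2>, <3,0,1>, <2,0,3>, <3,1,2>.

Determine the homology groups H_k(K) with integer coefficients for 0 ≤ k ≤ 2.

H_0 ≅ Z,  H_1 = 0,  H_2 ≅ Z.

Fix the vertex order 0 < 1 < 2 < 3 and write every simplex with vertices in increasing order. Then dim K = 2 and the simplices of K are:

  0-simplices (4): [0], [1], [2], [3]
  1-simplices (6): [0,1], [0,2], [0,3], [1,2], [1,3], [2,3]
  2-simplices (4): [0,1,2], [0,1,3], [0,2,3], [1,2,3]

giving chain groups C_0 ≅ Z^4, C_1 ≅ Z^6, C_2 ≅ Z^4.

The boundary map ∂_1: C_1 → C_0 is given by ∂[p,q] = [q] − [p]. For instance
  ∂[0,1] = [1] − [0].
The 4×6 boundary matrix has rank 3 and Smith normal form diag(1,1,1).

Boundary ∂_2: C_2 → C_1 maps a triangle to the signed sum of its edges. For instance
  ∂[1,2,3] = [2,3] − [1,3] + [1,2],
  ∂[0,1,3] = [1,3] − [0,3] + [0,1].
The 6×4 boundary matrix has rank 3 and Smith normal form diag(1,1,1).

From H_k ≅ ker(∂_k) / im(∂_{k+1}) we obtain:

  H_0: rank C_0 − rank ∂_1 = 4 − 3 = 1, and the invariant factors of ∂_1 are all 1, so H_0 = Z.
  H_1: rank ker ∂_1 − rank ∂_2 = (6 − 3) − 3 = 0, and the invariant factors of ∂_2 are all 1, so H_1 = 0.
  H_2: rank ker ∂_2 − rank ∂_3 = (4 − 3) − 0 = 1, and there is no ∂_3, so H_2 = Z.

As a check, the Euler characteristic is 4 − 6 + 4 = 2, which agrees with 1 − 0 + 1 = 2.
(K is a triangulation of the 2-sphere S^2.)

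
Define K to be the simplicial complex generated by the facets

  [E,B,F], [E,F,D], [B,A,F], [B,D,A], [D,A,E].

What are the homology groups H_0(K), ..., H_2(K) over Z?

Fix the vertex order A < B < D < E < F and write every simplex with vertices in increasing order. Then dim K = 2 and the simplices of K are:

  0-simplices (5): A, B, D, E, F
  1-simplices (10): AB, AD, AE, AF, BD, BE, BF, DE, DF, EF
  2-simplices (5): ABD, ABF, ADE, BEF, DEF

so the chain groups are C_0 ≅ Z^5, C_1 ≅ Z^10, C_2 ≅ Z^5.

∂_1: C_1 → C_0 maps an edge to its endpoints' difference, ∂[p,q] = q − p. For instance
  ∂BF = F − B.
The resulting 5×10 matrix has rank 4, and its Smith normal form has invariant factors (1,1,1,1).

The boundary map ∂_2: C_2 → C_1 sends each 2-simplex [p,q,r] to [q,r] − [p,r] + [p,q]. For instance
  ∂DEF = EF − DF + DE,
  ∂ADE = DE − AE + AD.
As a 10×5 matrix over Z this has rank 5, with invariant factors (1,1,1,1,1).

From H_k ≅ ker(∂_k) / im(∂_{k+1}) we obtain:

  H_0: rank C_0 − rank ∂_1 = 5 − 4 = 1, and the invariant factors of ∂_1 are all 1, so H_0 ≅ Z.
  H_1: rank ker ∂_1 − rank ∂_2 = (10 − 4) − 5 = 1, and the invariant factors of ∂_2 are all 1, so H_1 ≅ Z.
  H_2: rank ker ∂_2 − rank ∂_3 = (5 − 5) − 0 = 0, and there is no ∂_3, so H_2 ≅ 0.

(K is a triangulation of the Möbius band.)

H_0 = Z,  H_1 = Z,  H_2 = 0.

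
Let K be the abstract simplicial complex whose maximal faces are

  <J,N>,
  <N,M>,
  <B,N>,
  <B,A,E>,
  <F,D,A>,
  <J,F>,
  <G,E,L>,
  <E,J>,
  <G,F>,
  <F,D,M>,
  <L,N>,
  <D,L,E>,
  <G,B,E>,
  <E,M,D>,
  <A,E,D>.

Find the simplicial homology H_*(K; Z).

We work with the vertex ordering A < B < D < E < F < G < J < L < M < N. The simplices of K, each written with vertices in increasing order, are:

  0-simplices (10): A, B, D, E, F, G, J, L, M, N
  1-simplices (22): AB, AD, AE, AF, BE, BG, BN, DE, DF, DL, DM, EG, EJ, EL, EM, FG, FJ, FM, GL, JN, LN, MN
  2-simplices (8): ABE, ADE, ADF, BEG, DEL, DEM, DFM, EGL

Hence C_0 ≅ Z^10, C_1 ≅ Z^22, C_2 ≅ Z^8.

∂_1: C_1 → C_0 is given by ∂[p,q] = [q] − [p].
The 10×22 boundary matrix has rank 9 and Smith normal form diag(1,1,1,1,1,1,1,1,1).

∂_2: C_2 → C_1 acts by ∂[p,q,r] = [q,r] − [p,r] + [p,q]. For instance
  ∂EGL = GL − EL + EG,
  ∂ADE = DE − AE + AD.
The 22×8 boundary matrix has rank 8 and Smith normal form diag(1,1,1,1,1,1,1,1).

Reading off H_k = ker ∂_k / im ∂_{k+1}:

  H_0: rank C_0 − rank ∂_1 = 10 − 9 = 1, and the invariant factors of ∂_1 are all 1, so H_0 ≅ Z.
  H_1: rank ker ∂_1 − rank ∂_2 = (22 − 9) − 8 = 5, and the invariant factors of ∂_2 are all 1, so H_1 ≅ Z^5.
  H_2: rank ker ∂_2 − rank ∂_3 = (8 − 8) − 0 = 0, and there is no ∂_3, so H_2 ≅ 0.

H_0 = Z,  H_1 = Z^5,  H_2 = 0.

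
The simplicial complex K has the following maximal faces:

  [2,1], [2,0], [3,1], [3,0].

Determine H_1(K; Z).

H_1 = Z.

Order the vertices as 0 < 1 < 2 < 3. Listing each simplex with vertices in this order, K has dimension 1 with simplices:

  0-simplices (4): [0], [1], [2], [3]
  1-simplices (4): [0,2], [0,3], [1,2], [1,3]

Hence C_0 ≅ Z^4, C_1 ≅ Z^4.

Boundary ∂_1: C_1 → C_0 sends each edge [p,q] (with p < q) to q − p. For instance
  ∂[0,3] = [3] − [0].
The 4×4 boundary matrix has rank 3 and Smith normal form diag(1,1,1).

Reading off H_k = ker ∂_k / im ∂_{k+1}:

  H_1: rank ker ∂_1 − rank ∂_2 = (4 − 3) − 0 = 1, and there is no ∂_2, so H_1 = Z.

(K is a triangulation of the circle S^1.)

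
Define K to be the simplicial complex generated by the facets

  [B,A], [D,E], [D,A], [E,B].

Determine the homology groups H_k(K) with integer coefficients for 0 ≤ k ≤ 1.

Order the vertices as A < B < D < E. Listing each simplex with vertices in this order, K has dimension 1 with simplices:

  0-simplices (4): A, B, D, E
  1-simplices (4): AB, AD, BE, DE

giving chain groups C_0 ≅ Z^4, C_1 ≅ Z^4.

∂_1: C_1 → C_0 is given by ∂[p,q] = [q] − [p].
The 4×4 boundary matrix has rank 3 and Smith normal form diag(1,1,1).

From H_k ≅ ker(∂_k) / im(∂_{k+1}) we obtain:

  H_0: rank C_0 − rank ∂_1 = 4 − 3 = 1, and the invariant factors of ∂_1 are all 1, so H_0 ≅ Z.
  H_1: rank ker ∂_1 − rank ∂_2 = (4 − 3) − 0 = 1, and there is no ∂_2, so H_1 ≅ Z.

H_0 ≅ Z,  H_1 ≅ Z.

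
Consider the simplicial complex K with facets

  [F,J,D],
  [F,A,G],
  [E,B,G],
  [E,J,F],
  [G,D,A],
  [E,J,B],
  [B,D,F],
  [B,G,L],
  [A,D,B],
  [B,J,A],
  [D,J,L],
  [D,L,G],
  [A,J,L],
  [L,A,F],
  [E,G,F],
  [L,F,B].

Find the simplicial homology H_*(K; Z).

We work with the vertex ordering A < B < D < E < F < G < J < L. The simplices of K, each written with vertices in increasing order, are:

  0-simplices (8): A, B, D, E, F, G, J, L
  1-simplices (24): AB, AD, AF, AG, AJ, AL, BD, BE, BF, BG, BJ, BL, DF, DG, DJ, DL, EF, EG, EJ, FG, FJ, FL, GL, JL
  2-simplices (16): ABD, ABJ, ADG, AFG, AFL, AJL, BDF, BEG, BEJ, BFL, BGL, DFJ, DGL, DJL, EFG, EFJ

so the chain groups are C_0 ≅ Z^8, C_1 ≅ Z^24, C_2 ≅ Z^16.

The boundary map ∂_1: C_1 → C_0 maps an edge to its endpoints' difference, ∂[p,q] = q − p. For instance
  ∂DF = F − D.
The resulting 8×24 matrix has rank 7, and its Smith normal form has invariant factors (1,1,1,1,1,1,1).

Boundary ∂_2: C_2 → C_1 acts by ∂[p,q,r] = [q,r] − [p,r] + [p,q]. For instance
  ∂BFL = FL − BL + BF,
  ∂DFJ = FJ − DJ + DF.
The resulting 24×16 matrix has rank 15, and its Smith normal form has invariant factors (1,1,1,1,1,1,1,1,1,1,1,1,1,1,1).

Computing H_k = (kernel of ∂_k) / (image of ∂_{k+1}):

  H_0: rank C_0 − rank ∂_1 = 8 − 7 = 1, and the invariant factors of ∂_1 are all 1, so H_0 = Z.
  H_1: rank ker ∂_1 − rank ∂_2 = (24 − 7) − 15 = 2, and the invariant factors of ∂_2 are all 1, so H_1 = Z^2.
  H_2: rank ker ∂_2 − rank ∂_3 = (16 − 15) − 0 = 1, and there is no ∂_3, so H_2 = Z.

H_0 = Z,  H_1 = Z^2,  H_2 = Z.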